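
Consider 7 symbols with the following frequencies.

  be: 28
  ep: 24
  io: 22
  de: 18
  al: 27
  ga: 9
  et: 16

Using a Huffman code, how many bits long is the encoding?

Merge the two smallest weights repeatedly:
ga(9) + et(16) → 25
de(18) + io(22) → 40
ep(24) + 25 → 49
al(27) + be(28) → 55
40 + 49 → 89
55 + 89 → 144
The encoded length is the sum of every internal node's weight: 25 + 40 + 49 + 55 + 89 + 144 = 402 bits.

402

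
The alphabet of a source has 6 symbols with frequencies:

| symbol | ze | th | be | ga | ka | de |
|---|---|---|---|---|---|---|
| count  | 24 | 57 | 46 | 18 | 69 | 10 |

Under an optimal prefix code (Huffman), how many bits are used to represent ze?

3

Build the tree from the bottom:
merge de(10) and ga(18): 28
merge ze(24) and 28: 52
merge be(46) and 52: 98
merge th(57) and ka(69): 126
merge 98 and 126: 224
ze sits 3 levels below the root, so its codeword is 3 bits.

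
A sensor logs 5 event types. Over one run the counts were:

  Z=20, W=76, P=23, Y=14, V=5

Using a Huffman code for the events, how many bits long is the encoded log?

258

Greedily combine the two least-frequent nodes:
V(5) + Y(14) → 19
19 + Z(20) → 39
P(23) + 39 → 62
62 + W(76) → 138
The encoded length is the sum of every internal node's weight: 19 + 39 + 62 + 138 = 258 bits.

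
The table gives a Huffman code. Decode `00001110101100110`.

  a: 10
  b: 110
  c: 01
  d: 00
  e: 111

ddeccaca

Read left to right; each codeword is recognised as soon as it completes (prefix code):
  00→d | 00→d | 111→e | 01→c | 01→c | 10→a | 01→c | 10→a
Decoded message: ddeccaca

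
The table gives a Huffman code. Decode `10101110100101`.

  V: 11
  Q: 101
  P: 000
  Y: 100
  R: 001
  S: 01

QSVSRS

Read left to right; each codeword is recognised as soon as it completes (prefix code):
  101→Q | 01→S | 11→V | 01→S | 001→R | 01→S
Decoded message: QSVSRS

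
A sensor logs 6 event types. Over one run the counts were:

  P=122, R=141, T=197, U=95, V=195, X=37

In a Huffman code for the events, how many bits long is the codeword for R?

Huffman merges, smallest pair first:
merge X(37) and U(95): 132
merge P(122) and 132: 254
merge R(141) and V(195): 336
merge T(197) and 254: 451
merge 336 and 451: 787
The subtree containing R is merged 2 times, so code length = 2.

2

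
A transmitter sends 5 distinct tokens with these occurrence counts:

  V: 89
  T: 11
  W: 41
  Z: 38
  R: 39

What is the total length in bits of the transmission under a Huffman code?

Merge the two smallest weights repeatedly:
combine T(11), Z(38) → 49
combine R(39), W(41) → 80
combine 49, 80 → 129
combine V(89), 129 → 218
The encoded length is the sum of every internal node's weight: 49 + 80 + 129 + 218 = 476 bits.

476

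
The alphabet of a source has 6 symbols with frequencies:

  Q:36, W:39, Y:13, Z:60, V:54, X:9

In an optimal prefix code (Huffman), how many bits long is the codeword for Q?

3

Huffman merges, smallest pair first:
combine X(9), Y(13) → 22
combine 22, Q(36) → 58
combine W(39), V(54) → 93
combine 58, Z(60) → 118
combine 93, 118 → 211
Q sits 3 levels below the root, so its codeword is 3 bits.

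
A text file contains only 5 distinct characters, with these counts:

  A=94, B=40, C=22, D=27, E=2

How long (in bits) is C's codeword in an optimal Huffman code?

4

Build the tree from the bottom:
E(2) + C(22) → 24
24 + D(27) → 51
B(40) + 51 → 91
91 + A(94) → 185
C sits 4 levels below the root, so its codeword is 4 bits.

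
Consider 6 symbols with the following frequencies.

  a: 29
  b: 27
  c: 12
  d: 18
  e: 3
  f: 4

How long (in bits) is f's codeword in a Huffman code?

Huffman merges, smallest pair first:
combine e(3), f(4) → 7
combine 7, c(12) → 19
combine d(18), 19 → 37
combine b(27), a(29) → 56
combine 37, 56 → 93
f sits 4 levels below the root, so its codeword is 4 bits.

4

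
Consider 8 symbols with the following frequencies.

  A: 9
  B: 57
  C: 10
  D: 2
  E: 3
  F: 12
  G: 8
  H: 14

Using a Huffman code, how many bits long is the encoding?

268

Build the Huffman tree bottom-up:
merge D(2) and E(3): 5
merge 5 and G(8): 13
merge A(9) and C(10): 19
merge F(12) and 13: 25
merge H(14) and 19: 33
merge 25 and 33: 58
merge B(57) and 58: 115
The encoded length is the sum of every internal node's weight: 5 + 13 + 19 + 25 + 33 + 58 + 115 = 268 bits.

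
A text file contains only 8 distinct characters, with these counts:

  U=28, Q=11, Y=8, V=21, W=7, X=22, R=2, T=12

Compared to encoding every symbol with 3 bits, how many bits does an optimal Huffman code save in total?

24

Fixed-length: 3 bits × 111 symbols = 333 bits.
Huffman merges:
combine R(2), W(7) → 9
combine Y(8), 9 → 17
combine Q(11), T(12) → 23
combine 17, V(21) → 38
combine X(22), 23 → 45
combine U(28), 38 → 66
combine 45, 66 → 111
Huffman total = 9 + 17 + 23 + 38 + 45 + 66 + 111 = 309 bits.
Saving = 333 − 309 = 24 bits.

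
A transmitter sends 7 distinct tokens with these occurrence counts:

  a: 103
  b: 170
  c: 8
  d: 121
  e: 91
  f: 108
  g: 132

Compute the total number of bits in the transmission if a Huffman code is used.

1996

Greedily combine the two least-frequent nodes:
c(8) + e(91) → 99
99 + a(103) → 202
f(108) + d(121) → 229
g(132) + b(170) → 302
202 + 229 → 431
302 + 431 → 733
The encoded length is the sum of every internal node's weight: 99 + 202 + 229 + 302 + 431 + 733 = 1996 bits.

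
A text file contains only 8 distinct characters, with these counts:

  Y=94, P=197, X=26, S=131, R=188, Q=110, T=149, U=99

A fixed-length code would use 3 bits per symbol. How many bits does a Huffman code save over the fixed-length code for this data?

Fixed-length: 3 bits × 994 symbols = 2982 bits.
Huffman merges:
X(26) + Y(94) → 120
U(99) + Q(110) → 209
120 + S(131) → 251
T(149) + R(188) → 337
P(197) + 209 → 406
251 + 337 → 588
406 + 588 → 994
Huffman total = 120 + 209 + 251 + 337 + 406 + 588 + 994 = 2905 bits.
Saving = 2982 − 2905 = 77 bits.

77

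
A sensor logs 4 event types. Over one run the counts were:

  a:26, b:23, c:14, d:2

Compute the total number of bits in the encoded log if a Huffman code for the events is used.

120

Greedily combine the two least-frequent nodes:
merge d(2) and c(14): 16
merge 16 and b(23): 39
merge a(26) and 39: 65
The encoded length is the sum of every internal node's weight: 16 + 39 + 65 = 120 bits.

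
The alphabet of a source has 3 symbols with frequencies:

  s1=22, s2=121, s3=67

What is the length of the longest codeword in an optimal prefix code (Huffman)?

Merge the two lowest-weight nodes at each step:
merge s1(22) and s3(67): 89
merge 89 and s2(121): 210
The rarest symbols sit at the bottom; the longest codeword is 2 bits.

2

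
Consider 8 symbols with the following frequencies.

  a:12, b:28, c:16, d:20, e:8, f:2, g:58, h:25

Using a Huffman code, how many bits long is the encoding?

453

Build the Huffman tree bottom-up:
f(2) + e(8) → 10
10 + a(12) → 22
c(16) + d(20) → 36
22 + h(25) → 47
b(28) + 36 → 64
47 + g(58) → 105
64 + 105 → 169
Each symbol's bit-cost is frequency × depth; summing gives 453 bits (equivalently 10 + 22 + 36 + 47 + 64 + 105 + 169).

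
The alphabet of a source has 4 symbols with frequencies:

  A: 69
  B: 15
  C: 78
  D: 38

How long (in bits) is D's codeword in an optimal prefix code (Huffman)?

Build the tree from the bottom:
B(15) + D(38) → 53
53 + A(69) → 122
C(78) + 122 → 200
The subtree containing D is merged 3 times, so code length = 3.

3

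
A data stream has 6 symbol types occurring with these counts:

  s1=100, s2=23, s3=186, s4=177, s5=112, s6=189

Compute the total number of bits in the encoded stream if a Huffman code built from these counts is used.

1932

Build the Huffman tree bottom-up:
combine s2(23), s1(100) → 123
combine s5(112), 123 → 235
combine s4(177), s3(186) → 363
combine s6(189), 235 → 424
combine 363, 424 → 787
Total encoded bits = sum of merged weights = 123 + 235 + 363 + 424 + 787 = 1932.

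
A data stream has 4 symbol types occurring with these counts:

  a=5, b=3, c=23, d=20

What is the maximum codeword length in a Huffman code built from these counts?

Merge the two lowest-weight nodes at each step:
combine b(3), a(5) → 8
combine 8, d(20) → 28
combine c(23), 28 → 51
Maximum depth reached is 3.

3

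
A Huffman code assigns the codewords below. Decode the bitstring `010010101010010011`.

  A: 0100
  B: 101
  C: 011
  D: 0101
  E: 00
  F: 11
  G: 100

ABDEGF

Read left to right; each codeword is recognised as soon as it completes (prefix code):
  0100→A | 101→B | 0101→D | 00→E | 100→G | 11→F
Decoded message: ABDEGF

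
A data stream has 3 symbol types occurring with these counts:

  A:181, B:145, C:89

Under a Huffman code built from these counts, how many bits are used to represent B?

Build the tree from the bottom:
combine C(89), B(145) → 234
combine A(181), 234 → 415
The subtree containing B is merged 2 times, so code length = 2.

2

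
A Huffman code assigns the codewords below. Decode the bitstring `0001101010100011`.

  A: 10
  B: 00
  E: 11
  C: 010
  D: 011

BDCAABE

Read left to right; each codeword is recognised as soon as it completes (prefix code):
  00→B | 011→D | 010→C | 10→A | 10→A | 00→B | 11→E
Decoded message: BDCAABE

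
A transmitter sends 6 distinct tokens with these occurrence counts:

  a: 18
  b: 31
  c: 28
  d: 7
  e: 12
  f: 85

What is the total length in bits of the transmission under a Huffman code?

Merge the two smallest weights repeatedly:
merge d(7) and e(12): 19
merge a(18) and 19: 37
merge c(28) and b(31): 59
merge 37 and 59: 96
merge f(85) and 96: 181
Each symbol's bit-cost is frequency × depth; summing gives 392 bits (equivalently 19 + 37 + 59 + 96 + 181).

392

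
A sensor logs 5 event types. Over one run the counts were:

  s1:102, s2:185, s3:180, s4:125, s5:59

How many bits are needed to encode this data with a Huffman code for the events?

Merge the two smallest weights repeatedly:
merge s5(59) and s1(102): 161
merge s4(125) and 161: 286
merge s3(180) and s2(185): 365
merge 286 and 365: 651
Each symbol's bit-cost is frequency × depth; summing gives 1463 bits (equivalently 161 + 286 + 365 + 651).

1463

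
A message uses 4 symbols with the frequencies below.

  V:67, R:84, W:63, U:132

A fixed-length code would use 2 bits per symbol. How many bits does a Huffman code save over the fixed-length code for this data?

Fixed-length: 2 bits × 346 symbols = 692 bits.
Huffman merges:
merge W(63) and V(67): 130
merge R(84) and 130: 214
merge U(132) and 214: 346
Huffman total = 130 + 214 + 346 = 690 bits.
Saving = 692 − 690 = 2 bits.

2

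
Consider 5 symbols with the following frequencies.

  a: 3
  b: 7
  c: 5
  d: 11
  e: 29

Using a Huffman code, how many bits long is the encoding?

Build the Huffman tree bottom-up:
a(3) + c(5) → 8
b(7) + 8 → 15
d(11) + 15 → 26
26 + e(29) → 55
Total encoded bits = sum of merged weights = 8 + 15 + 26 + 55 = 104.

104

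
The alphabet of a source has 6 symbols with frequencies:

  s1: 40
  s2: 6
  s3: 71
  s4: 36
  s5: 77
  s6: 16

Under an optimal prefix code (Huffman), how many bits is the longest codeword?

Merge the two lowest-weight nodes at each step:
s2(6) + s6(16) → 22
22 + s4(36) → 58
s1(40) + 58 → 98
s3(71) + s5(77) → 148
98 + 148 → 246
Maximum depth reached is 4.

4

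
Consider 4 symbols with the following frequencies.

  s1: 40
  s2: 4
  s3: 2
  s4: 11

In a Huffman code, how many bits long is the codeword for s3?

Repeatedly merge the two smallest:
merge s3(2) and s2(4): 6
merge 6 and s4(11): 17
merge 17 and s1(40): 57
The subtree containing s3 is merged 3 times, so code length = 3.

3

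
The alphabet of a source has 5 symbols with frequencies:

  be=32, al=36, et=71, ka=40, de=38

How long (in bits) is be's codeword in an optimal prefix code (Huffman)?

3

Huffman merges, smallest pair first:
merge be(32) and al(36): 68
merge de(38) and ka(40): 78
merge 68 and et(71): 139
merge 78 and 139: 217
The subtree containing be is merged 3 times, so code length = 3.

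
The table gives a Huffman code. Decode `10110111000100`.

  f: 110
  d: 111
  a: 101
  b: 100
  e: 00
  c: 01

aafeb

Read left to right; each codeword is recognised as soon as it completes (prefix code):
  101→a | 101→a | 110→f | 00→e | 100→b
Decoded message: aafeb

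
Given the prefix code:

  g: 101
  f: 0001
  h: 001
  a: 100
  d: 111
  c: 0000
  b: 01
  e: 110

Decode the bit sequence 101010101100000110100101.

Read left to right; each codeword is recognised as soon as it completes (prefix code):
  101→g | 01→b | 01→b | 01→b | 100→a | 0001→f | 101→g | 001→h | 01→b
Decoded message: gbbbafghb

gbbbafghb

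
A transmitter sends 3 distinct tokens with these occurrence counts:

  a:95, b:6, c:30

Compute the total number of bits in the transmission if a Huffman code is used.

167

Build the Huffman tree bottom-up:
merge b(6) and c(30): 36
merge 36 and a(95): 131
Each symbol's bit-cost is frequency × depth; summing gives 167 bits (equivalently 36 + 131).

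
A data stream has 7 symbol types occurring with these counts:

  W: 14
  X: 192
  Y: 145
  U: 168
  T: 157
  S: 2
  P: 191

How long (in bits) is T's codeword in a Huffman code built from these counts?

3

Huffman merges, smallest pair first:
S(2) + W(14) → 16
16 + Y(145) → 161
T(157) + 161 → 318
U(168) + P(191) → 359
X(192) + 318 → 510
359 + 510 → 869
T sits 3 levels below the root, so its codeword is 3 bits.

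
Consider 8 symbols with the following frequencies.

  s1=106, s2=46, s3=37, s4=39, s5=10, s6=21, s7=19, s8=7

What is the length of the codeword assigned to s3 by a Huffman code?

Huffman merges, smallest pair first:
combine s8(7), s5(10) → 17
combine 17, s7(19) → 36
combine s6(21), 36 → 57
combine s3(37), s4(39) → 76
combine s2(46), 57 → 103
combine 76, 103 → 179
combine s1(106), 179 → 285
The subtree containing s3 is merged 3 times, so code length = 3.

3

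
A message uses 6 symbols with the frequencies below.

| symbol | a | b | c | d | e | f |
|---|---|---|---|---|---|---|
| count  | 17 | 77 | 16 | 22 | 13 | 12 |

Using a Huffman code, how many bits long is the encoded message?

Build the Huffman tree bottom-up:
combine f(12), e(13) → 25
combine c(16), a(17) → 33
combine d(22), 25 → 47
combine 33, 47 → 80
combine b(77), 80 → 157
Total encoded bits = sum of merged weights = 25 + 33 + 47 + 80 + 157 = 342.

342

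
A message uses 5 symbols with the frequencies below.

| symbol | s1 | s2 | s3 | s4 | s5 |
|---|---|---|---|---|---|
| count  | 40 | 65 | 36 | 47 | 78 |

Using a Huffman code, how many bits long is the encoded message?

608

Merge the two smallest weights repeatedly:
combine s3(36), s1(40) → 76
combine s4(47), s2(65) → 112
combine 76, s5(78) → 154
combine 112, 154 → 266
The encoded length is the sum of every internal node's weight: 76 + 112 + 154 + 266 = 608 bits.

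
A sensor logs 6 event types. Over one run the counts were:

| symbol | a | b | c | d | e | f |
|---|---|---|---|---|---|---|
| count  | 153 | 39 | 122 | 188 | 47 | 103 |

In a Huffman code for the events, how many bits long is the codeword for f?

Repeatedly merge the two smallest:
merge b(39) and e(47): 86
merge 86 and f(103): 189
merge c(122) and a(153): 275
merge d(188) and 189: 377
merge 275 and 377: 652
f sits 3 levels below the root, so its codeword is 3 bits.

3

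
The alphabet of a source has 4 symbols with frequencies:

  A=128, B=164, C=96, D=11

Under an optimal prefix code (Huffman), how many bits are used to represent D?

3

Repeatedly merge the two smallest:
D(11) + C(96) → 107
107 + A(128) → 235
B(164) + 235 → 399
D sits 3 levels below the root, so its codeword is 3 bits.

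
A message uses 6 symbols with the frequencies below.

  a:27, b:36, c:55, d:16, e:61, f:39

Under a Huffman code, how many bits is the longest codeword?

3

Merge the two lowest-weight nodes at each step:
combine d(16), a(27) → 43
combine b(36), f(39) → 75
combine 43, c(55) → 98
combine e(61), 75 → 136
combine 98, 136 → 234
The rarest symbols sit at the bottom; the longest codeword is 3 bits.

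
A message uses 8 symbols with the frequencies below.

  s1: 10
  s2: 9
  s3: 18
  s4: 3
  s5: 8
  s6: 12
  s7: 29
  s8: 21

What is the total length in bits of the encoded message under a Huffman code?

310

Build the Huffman tree bottom-up:
s4(3) + s5(8) → 11
s2(9) + s1(10) → 19
11 + s6(12) → 23
s3(18) + 19 → 37
s8(21) + 23 → 44
s7(29) + 37 → 66
44 + 66 → 110
The encoded length is the sum of every internal node's weight: 11 + 19 + 23 + 37 + 44 + 66 + 110 = 310 bits.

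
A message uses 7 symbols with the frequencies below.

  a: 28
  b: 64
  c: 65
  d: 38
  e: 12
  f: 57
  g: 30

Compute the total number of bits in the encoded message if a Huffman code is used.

Merge the two smallest weights repeatedly:
combine e(12), a(28) → 40
combine g(30), d(38) → 68
combine 40, f(57) → 97
combine b(64), c(65) → 129
combine 68, 97 → 165
combine 129, 165 → 294
The encoded length is the sum of every internal node's weight: 40 + 68 + 97 + 129 + 165 + 294 = 793 bits.

793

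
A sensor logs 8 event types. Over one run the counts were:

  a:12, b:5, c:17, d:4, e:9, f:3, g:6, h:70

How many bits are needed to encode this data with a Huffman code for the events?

Build the Huffman tree bottom-up:
merge f(3) and d(4): 7
merge b(5) and g(6): 11
merge 7 and e(9): 16
merge 11 and a(12): 23
merge 16 and c(17): 33
merge 23 and 33: 56
merge 56 and h(70): 126
The encoded length is the sum of every internal node's weight: 7 + 11 + 16 + 23 + 33 + 56 + 126 = 272 bits.

272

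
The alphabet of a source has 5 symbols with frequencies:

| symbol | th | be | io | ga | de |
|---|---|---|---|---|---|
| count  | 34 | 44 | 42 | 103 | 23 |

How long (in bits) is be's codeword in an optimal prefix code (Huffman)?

Repeatedly merge the two smallest:
merge de(23) and th(34): 57
merge io(42) and be(44): 86
merge 57 and 86: 143
merge ga(103) and 143: 246
The subtree containing be is merged 3 times, so code length = 3.

3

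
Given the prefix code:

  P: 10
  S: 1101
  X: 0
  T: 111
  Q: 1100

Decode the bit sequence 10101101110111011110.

PPSSSTX

Read left to right; each codeword is recognised as soon as it completes (prefix code):
  10→P | 10→P | 1101→S | 1101→S | 1101→S | 111→T | 0→X
Decoded message: PPSSSTX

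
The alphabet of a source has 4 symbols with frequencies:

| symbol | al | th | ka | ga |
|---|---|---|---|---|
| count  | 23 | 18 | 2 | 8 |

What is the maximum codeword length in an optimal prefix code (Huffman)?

Merge the two lowest-weight nodes at each step:
ka(2) + ga(8) → 10
10 + th(18) → 28
al(23) + 28 → 51
The first pair merged (ka, ga) ends up deepest, at depth 3.

3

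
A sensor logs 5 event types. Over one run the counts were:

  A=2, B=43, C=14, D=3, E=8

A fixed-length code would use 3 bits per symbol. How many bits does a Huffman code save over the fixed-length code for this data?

Fixed-length: 3 bits × 70 symbols = 210 bits.
Huffman merges:
A(2) + D(3) → 5
5 + E(8) → 13
13 + C(14) → 27
27 + B(43) → 70
Huffman total = 5 + 13 + 27 + 70 = 115 bits.
Saving = 210 − 115 = 95 bits.

95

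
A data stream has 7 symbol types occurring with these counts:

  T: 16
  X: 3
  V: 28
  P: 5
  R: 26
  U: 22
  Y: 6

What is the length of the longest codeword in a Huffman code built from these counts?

Merge the two lowest-weight nodes at each step:
X(3) + P(5) → 8
Y(6) + 8 → 14
14 + T(16) → 30
U(22) + R(26) → 48
V(28) + 30 → 58
48 + 58 → 106
The first pair merged (X, P) ends up deepest, at depth 5.

5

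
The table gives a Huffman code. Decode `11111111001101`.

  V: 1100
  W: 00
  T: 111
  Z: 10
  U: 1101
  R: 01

TTVU

Read left to right; each codeword is recognised as soon as it completes (prefix code):
  111→T | 111→T | 1100→V | 1101→U
Decoded message: TTVU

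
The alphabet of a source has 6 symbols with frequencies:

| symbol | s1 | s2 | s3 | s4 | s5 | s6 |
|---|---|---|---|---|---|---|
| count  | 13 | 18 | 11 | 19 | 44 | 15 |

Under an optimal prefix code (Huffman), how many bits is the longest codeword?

Merge the two lowest-weight nodes at each step:
combine s3(11), s1(13) → 24
combine s6(15), s2(18) → 33
combine s4(19), 24 → 43
combine 33, 43 → 76
combine s5(44), 76 → 120
The rarest symbols sit at the bottom; the longest codeword is 4 bits.

4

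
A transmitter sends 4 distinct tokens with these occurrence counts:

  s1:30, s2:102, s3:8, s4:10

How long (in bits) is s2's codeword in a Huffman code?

1

Repeatedly merge the two smallest:
s3(8) + s4(10) → 18
18 + s1(30) → 48
48 + s2(102) → 150
s2 sits one level below the root: a 1-bit codeword.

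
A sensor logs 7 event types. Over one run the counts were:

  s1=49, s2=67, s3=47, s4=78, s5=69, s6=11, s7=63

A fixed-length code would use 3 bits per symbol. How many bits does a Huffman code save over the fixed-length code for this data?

89

Fixed-length: 3 bits × 384 symbols = 1152 bits.
Huffman merges:
combine s6(11), s3(47) → 58
combine s1(49), 58 → 107
combine s7(63), s2(67) → 130
combine s5(69), s4(78) → 147
combine 107, 130 → 237
combine 147, 237 → 384
Huffman total = 58 + 107 + 130 + 147 + 237 + 384 = 1063 bits.
Saving = 1152 − 1063 = 89 bits.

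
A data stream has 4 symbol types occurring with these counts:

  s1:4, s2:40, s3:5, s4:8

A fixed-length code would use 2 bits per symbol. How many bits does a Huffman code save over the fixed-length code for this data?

Fixed-length: 2 bits × 57 symbols = 114 bits.
Huffman merges:
s1(4) + s3(5) → 9
s4(8) + 9 → 17
17 + s2(40) → 57
Huffman total = 9 + 17 + 57 = 83 bits.
Saving = 114 − 83 = 31 bits.

31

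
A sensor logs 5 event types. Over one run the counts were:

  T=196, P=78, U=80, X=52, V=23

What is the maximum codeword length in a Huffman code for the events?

4

Merge the two lowest-weight nodes at each step:
combine V(23), X(52) → 75
combine 75, P(78) → 153
combine U(80), 153 → 233
combine T(196), 233 → 429
The rarest symbols sit at the bottom; the longest codeword is 4 bits.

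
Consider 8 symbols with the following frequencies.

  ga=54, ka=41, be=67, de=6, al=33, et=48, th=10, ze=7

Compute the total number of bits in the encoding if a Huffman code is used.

Merge the two smallest weights repeatedly:
merge de(6) and ze(7): 13
merge th(10) and 13: 23
merge 23 and al(33): 56
merge ka(41) and et(48): 89
merge ga(54) and 56: 110
merge be(67) and 89: 156
merge 110 and 156: 266
The encoded length is the sum of every internal node's weight: 13 + 23 + 56 + 89 + 110 + 156 + 266 = 713 bits.

713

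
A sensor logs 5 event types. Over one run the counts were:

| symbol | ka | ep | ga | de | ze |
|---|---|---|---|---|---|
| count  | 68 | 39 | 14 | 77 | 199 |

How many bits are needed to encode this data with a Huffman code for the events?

Greedily combine the two least-frequent nodes:
combine ga(14), ep(39) → 53
combine 53, ka(68) → 121
combine de(77), 121 → 198
combine 198, ze(199) → 397
Each symbol's bit-cost is frequency × depth; summing gives 769 bits (equivalently 53 + 121 + 198 + 397).

769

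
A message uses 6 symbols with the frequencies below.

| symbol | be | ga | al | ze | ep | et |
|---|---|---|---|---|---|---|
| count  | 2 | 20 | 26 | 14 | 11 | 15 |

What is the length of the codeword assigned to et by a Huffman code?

Huffman merges, smallest pair first:
be(2) + ep(11) → 13
13 + ze(14) → 27
et(15) + ga(20) → 35
al(26) + 27 → 53
35 + 53 → 88
et's leaf is at depth 2, giving a 2-bit codeword.

2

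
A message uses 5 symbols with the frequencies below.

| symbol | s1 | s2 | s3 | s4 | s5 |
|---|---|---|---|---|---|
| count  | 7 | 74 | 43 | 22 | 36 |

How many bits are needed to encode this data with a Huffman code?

Merge the two smallest weights repeatedly:
combine s1(7), s4(22) → 29
combine 29, s5(36) → 65
combine s3(43), 65 → 108
combine s2(74), 108 → 182
Each symbol's bit-cost is frequency × depth; summing gives 384 bits (equivalently 29 + 65 + 108 + 182).

384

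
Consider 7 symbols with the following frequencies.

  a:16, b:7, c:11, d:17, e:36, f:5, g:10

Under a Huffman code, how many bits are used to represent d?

2

Build the tree from the bottom:
combine f(5), b(7) → 12
combine g(10), c(11) → 21
combine 12, a(16) → 28
combine d(17), 21 → 38
combine 28, e(36) → 64
combine 38, 64 → 102
d's leaf is at depth 2, giving a 2-bit codeword.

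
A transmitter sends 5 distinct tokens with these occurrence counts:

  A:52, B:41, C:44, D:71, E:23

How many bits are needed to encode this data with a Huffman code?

Merge the two smallest weights repeatedly:
combine E(23), B(41) → 64
combine C(44), A(52) → 96
combine 64, D(71) → 135
combine 96, 135 → 231
Each symbol's bit-cost is frequency × depth; summing gives 526 bits (equivalently 64 + 96 + 135 + 231).

526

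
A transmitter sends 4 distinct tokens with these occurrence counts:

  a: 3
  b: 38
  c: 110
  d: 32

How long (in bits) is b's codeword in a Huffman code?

Repeatedly merge the two smallest:
merge a(3) and d(32): 35
merge 35 and b(38): 73
merge 73 and c(110): 183
The subtree containing b is merged 2 times, so code length = 2.

2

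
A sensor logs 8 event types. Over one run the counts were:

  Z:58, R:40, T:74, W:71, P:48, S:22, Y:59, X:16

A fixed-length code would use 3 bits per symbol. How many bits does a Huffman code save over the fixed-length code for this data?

36

Fixed-length: 3 bits × 388 symbols = 1164 bits.
Huffman merges:
combine X(16), S(22) → 38
combine 38, R(40) → 78
combine P(48), Z(58) → 106
combine Y(59), W(71) → 130
combine T(74), 78 → 152
combine 106, 130 → 236
combine 152, 236 → 388
Huffman total = 38 + 78 + 106 + 130 + 152 + 236 + 388 = 1128 bits.
Saving = 1164 − 1128 = 36 bits.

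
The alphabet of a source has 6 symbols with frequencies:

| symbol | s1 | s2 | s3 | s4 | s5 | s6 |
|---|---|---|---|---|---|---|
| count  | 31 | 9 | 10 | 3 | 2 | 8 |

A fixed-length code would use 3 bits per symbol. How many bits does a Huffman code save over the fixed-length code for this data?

57

Fixed-length: 3 bits × 63 symbols = 189 bits.
Huffman merges:
s5(2) + s4(3) → 5
5 + s6(8) → 13
s2(9) + s3(10) → 19
13 + 19 → 32
s1(31) + 32 → 63
Huffman total = 5 + 13 + 19 + 32 + 63 = 132 bits.
Saving = 189 − 132 = 57 bits.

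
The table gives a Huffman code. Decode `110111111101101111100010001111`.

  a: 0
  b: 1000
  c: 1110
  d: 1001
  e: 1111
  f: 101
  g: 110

Read left to right; each codeword is recognised as soon as it completes (prefix code):
  110→g | 1111→e | 1110→c | 110→g | 1111→e | 1000→b | 1000→b | 1111→e
Decoded message: gecgebbe

gecgebbe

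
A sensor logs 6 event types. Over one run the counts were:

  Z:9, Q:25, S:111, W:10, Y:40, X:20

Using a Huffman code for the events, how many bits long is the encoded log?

Greedily combine the two least-frequent nodes:
Z(9) + W(10) → 19
19 + X(20) → 39
Q(25) + 39 → 64
Y(40) + 64 → 104
104 + S(111) → 215
Total encoded bits = sum of merged weights = 19 + 39 + 64 + 104 + 215 = 441.

441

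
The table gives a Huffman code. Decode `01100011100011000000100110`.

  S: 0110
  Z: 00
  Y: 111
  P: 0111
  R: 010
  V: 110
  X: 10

Read left to right; each codeword is recognised as soon as it completes (prefix code):
  0110→S | 00→Z | 111→Y | 00→Z | 0110→S | 00→Z | 00→Z | 010→R | 0110→S
Decoded message: SZYZSZZRS

SZYZSZZRS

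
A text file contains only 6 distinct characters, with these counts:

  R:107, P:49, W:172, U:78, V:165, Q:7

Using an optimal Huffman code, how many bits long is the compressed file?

1346

Merge the two smallest weights repeatedly:
merge Q(7) and P(49): 56
merge 56 and U(78): 134
merge R(107) and 134: 241
merge V(165) and W(172): 337
merge 241 and 337: 578
Each symbol's bit-cost is frequency × depth; summing gives 1346 bits (equivalently 56 + 134 + 241 + 337 + 578).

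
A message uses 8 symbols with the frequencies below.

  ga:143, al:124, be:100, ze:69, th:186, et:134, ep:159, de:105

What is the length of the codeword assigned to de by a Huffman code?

Repeatedly merge the two smallest:
ze(69) + be(100) → 169
de(105) + al(124) → 229
et(134) + ga(143) → 277
ep(159) + 169 → 328
th(186) + 229 → 415
277 + 328 → 605
415 + 605 → 1020
The subtree containing de is merged 3 times, so code length = 3.

3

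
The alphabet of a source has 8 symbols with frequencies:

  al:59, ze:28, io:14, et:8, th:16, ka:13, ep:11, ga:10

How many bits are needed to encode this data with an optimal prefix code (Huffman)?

Merge the two smallest weights repeatedly:
combine et(8), ga(10) → 18
combine ep(11), ka(13) → 24
combine io(14), th(16) → 30
combine 18, 24 → 42
combine ze(28), 30 → 58
combine 42, 58 → 100
combine al(59), 100 → 159
Total encoded bits = sum of merged weights = 18 + 24 + 30 + 42 + 58 + 100 + 159 = 431.

431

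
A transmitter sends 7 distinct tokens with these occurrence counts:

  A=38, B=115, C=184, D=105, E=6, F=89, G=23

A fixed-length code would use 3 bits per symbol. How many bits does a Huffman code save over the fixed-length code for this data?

Fixed-length: 3 bits × 560 symbols = 1680 bits.
Huffman merges:
merge E(6) and G(23): 29
merge 29 and A(38): 67
merge 67 and F(89): 156
merge D(105) and B(115): 220
merge 156 and C(184): 340
merge 220 and 340: 560
Huffman total = 29 + 67 + 156 + 220 + 340 + 560 = 1372 bits.
Saving = 1680 − 1372 = 308 bits.

308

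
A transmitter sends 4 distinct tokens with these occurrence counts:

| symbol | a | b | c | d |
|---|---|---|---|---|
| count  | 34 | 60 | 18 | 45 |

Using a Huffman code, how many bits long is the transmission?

Build the Huffman tree bottom-up:
c(18) + a(34) → 52
d(45) + 52 → 97
b(60) + 97 → 157
The encoded length is the sum of every internal node's weight: 52 + 97 + 157 = 306 bits.

306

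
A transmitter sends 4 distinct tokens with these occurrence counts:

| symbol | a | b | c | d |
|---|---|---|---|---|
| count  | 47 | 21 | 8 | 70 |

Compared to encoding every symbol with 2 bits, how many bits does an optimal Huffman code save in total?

Fixed-length: 2 bits × 146 symbols = 292 bits.
Huffman merges:
merge c(8) and b(21): 29
merge 29 and a(47): 76
merge d(70) and 76: 146
Huffman total = 29 + 76 + 146 = 251 bits.
Saving = 292 − 251 = 41 bits.

41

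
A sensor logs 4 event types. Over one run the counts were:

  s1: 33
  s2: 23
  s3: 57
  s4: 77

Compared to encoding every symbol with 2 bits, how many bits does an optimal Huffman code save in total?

Fixed-length: 2 bits × 190 symbols = 380 bits.
Huffman merges:
combine s2(23), s1(33) → 56
combine 56, s3(57) → 113
combine s4(77), 113 → 190
Huffman total = 56 + 113 + 190 = 359 bits.
Saving = 380 − 359 = 21 bits.

21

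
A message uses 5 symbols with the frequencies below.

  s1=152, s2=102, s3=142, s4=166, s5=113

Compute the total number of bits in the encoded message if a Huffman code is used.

Merge the two smallest weights repeatedly:
s2(102) + s5(113) → 215
s3(142) + s1(152) → 294
s4(166) + 215 → 381
294 + 381 → 675
The encoded length is the sum of every internal node's weight: 215 + 294 + 381 + 675 = 1565 bits.

1565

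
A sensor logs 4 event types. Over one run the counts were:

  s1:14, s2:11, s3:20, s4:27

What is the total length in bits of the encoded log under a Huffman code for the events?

Merge the two smallest weights repeatedly:
s2(11) + s1(14) → 25
s3(20) + 25 → 45
s4(27) + 45 → 72
Each symbol's bit-cost is frequency × depth; summing gives 142 bits (equivalently 25 + 45 + 72).

142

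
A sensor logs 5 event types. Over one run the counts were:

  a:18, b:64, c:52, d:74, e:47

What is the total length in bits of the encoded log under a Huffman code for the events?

575

Greedily combine the two least-frequent nodes:
a(18) + e(47) → 65
c(52) + b(64) → 116
65 + d(74) → 139
116 + 139 → 255
Total encoded bits = sum of merged weights = 65 + 116 + 139 + 255 = 575.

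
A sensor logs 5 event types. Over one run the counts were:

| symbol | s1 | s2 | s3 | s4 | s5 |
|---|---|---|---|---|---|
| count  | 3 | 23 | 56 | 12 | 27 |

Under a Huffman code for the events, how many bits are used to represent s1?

4

Repeatedly merge the two smallest:
s1(3) + s4(12) → 15
15 + s2(23) → 38
s5(27) + 38 → 65
s3(56) + 65 → 121
s1's leaf is at depth 4, giving a 4-bit codeword.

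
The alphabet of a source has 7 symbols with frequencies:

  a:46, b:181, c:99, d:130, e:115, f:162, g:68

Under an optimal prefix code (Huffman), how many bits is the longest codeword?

4

Merge the two lowest-weight nodes at each step:
merge a(46) and g(68): 114
merge c(99) and 114: 213
merge e(115) and d(130): 245
merge f(162) and b(181): 343
merge 213 and 245: 458
merge 343 and 458: 801
The rarest symbols sit at the bottom; the longest codeword is 4 bits.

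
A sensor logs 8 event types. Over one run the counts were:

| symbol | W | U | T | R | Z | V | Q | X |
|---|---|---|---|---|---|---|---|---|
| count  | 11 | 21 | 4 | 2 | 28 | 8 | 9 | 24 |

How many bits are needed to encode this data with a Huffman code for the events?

Merge the two smallest weights repeatedly:
combine R(2), T(4) → 6
combine 6, V(8) → 14
combine Q(9), W(11) → 20
combine 14, 20 → 34
combine U(21), X(24) → 45
combine Z(28), 34 → 62
combine 45, 62 → 107
Total encoded bits = sum of merged weights = 6 + 14 + 20 + 34 + 45 + 62 + 107 = 288.

288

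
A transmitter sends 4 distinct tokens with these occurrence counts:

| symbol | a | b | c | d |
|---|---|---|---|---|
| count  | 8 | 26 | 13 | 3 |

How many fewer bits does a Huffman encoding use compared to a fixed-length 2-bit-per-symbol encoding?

15

Fixed-length: 2 bits × 50 symbols = 100 bits.
Huffman merges:
combine d(3), a(8) → 11
combine 11, c(13) → 24
combine 24, b(26) → 50
Huffman total = 11 + 24 + 50 = 85 bits.
Saving = 100 − 85 = 15 bits.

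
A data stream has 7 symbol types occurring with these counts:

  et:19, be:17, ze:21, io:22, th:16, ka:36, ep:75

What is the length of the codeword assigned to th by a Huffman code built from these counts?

4

Repeatedly merge the two smallest:
combine th(16), be(17) → 33
combine et(19), ze(21) → 40
combine io(22), 33 → 55
combine ka(36), 40 → 76
combine 55, ep(75) → 130
combine 76, 130 → 206
The subtree containing th is merged 4 times, so code length = 4.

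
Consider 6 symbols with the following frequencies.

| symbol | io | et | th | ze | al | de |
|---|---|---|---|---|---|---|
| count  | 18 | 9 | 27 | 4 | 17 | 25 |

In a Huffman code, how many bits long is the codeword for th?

2

Repeatedly merge the two smallest:
ze(4) + et(9) → 13
13 + al(17) → 30
io(18) + de(25) → 43
th(27) + 30 → 57
43 + 57 → 100
The subtree containing th is merged 2 times, so code length = 2.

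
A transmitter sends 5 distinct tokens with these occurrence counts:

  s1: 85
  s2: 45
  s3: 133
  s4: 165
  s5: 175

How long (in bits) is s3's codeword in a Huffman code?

Build the tree from the bottom:
combine s2(45), s1(85) → 130
combine 130, s3(133) → 263
combine s4(165), s5(175) → 340
combine 263, 340 → 603
The subtree containing s3 is merged 2 times, so code length = 2.

2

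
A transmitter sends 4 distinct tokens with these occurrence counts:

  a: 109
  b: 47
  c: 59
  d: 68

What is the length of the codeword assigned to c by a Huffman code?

3

Huffman merges, smallest pair first:
merge b(47) and c(59): 106
merge d(68) and 106: 174
merge a(109) and 174: 283
c's leaf is at depth 3, giving a 3-bit codeword.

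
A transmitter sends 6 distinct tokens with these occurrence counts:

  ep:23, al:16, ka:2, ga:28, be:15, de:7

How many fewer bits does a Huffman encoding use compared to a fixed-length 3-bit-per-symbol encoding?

Fixed-length: 3 bits × 91 symbols = 273 bits.
Huffman merges:
ka(2) + de(7) → 9
9 + be(15) → 24
al(16) + ep(23) → 39
24 + ga(28) → 52
39 + 52 → 91
Huffman total = 9 + 24 + 39 + 52 + 91 = 215 bits.
Saving = 273 − 215 = 58 bits.

58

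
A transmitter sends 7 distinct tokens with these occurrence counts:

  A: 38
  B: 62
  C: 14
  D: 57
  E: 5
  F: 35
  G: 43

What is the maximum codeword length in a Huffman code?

4

Merge the two lowest-weight nodes at each step:
merge E(5) and C(14): 19
merge 19 and F(35): 54
merge A(38) and G(43): 81
merge 54 and D(57): 111
merge B(62) and 81: 143
merge 111 and 143: 254
Maximum depth reached is 4.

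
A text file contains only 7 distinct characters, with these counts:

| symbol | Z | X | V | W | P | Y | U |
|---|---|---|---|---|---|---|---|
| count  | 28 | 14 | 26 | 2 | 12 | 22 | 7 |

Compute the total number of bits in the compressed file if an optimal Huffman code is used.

Greedily combine the two least-frequent nodes:
combine W(2), U(7) → 9
combine 9, P(12) → 21
combine X(14), 21 → 35
combine Y(22), V(26) → 48
combine Z(28), 35 → 63
combine 48, 63 → 111
The encoded length is the sum of every internal node's weight: 9 + 21 + 35 + 48 + 63 + 111 = 287 bits.

287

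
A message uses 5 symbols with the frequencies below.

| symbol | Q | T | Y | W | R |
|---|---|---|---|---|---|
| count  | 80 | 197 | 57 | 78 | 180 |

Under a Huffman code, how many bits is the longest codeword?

3

Merge the two lowest-weight nodes at each step:
combine Y(57), W(78) → 135
combine Q(80), 135 → 215
combine R(180), T(197) → 377
combine 215, 377 → 592
The first pair merged (Y, W) ends up deepest, at depth 3.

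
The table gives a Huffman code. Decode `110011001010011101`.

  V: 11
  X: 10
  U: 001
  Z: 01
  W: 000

Read left to right; each codeword is recognised as soon as it completes (prefix code):
  11→V | 001→U | 10→X | 01→Z | 01→Z | 001→U | 11→V | 01→Z
Decoded message: VUXZZUVZ

VUXZZUVZ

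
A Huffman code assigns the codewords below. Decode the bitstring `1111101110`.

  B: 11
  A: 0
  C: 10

BBCBC

Read left to right; each codeword is recognised as soon as it completes (prefix code):
  11→B | 11→B | 10→C | 11→B | 10→C
Decoded message: BBCBC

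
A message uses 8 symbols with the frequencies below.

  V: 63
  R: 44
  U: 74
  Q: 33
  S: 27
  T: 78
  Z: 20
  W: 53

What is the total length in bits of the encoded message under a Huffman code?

Greedily combine the two least-frequent nodes:
combine Z(20), S(27) → 47
combine Q(33), R(44) → 77
combine 47, W(53) → 100
combine V(63), U(74) → 137
combine 77, T(78) → 155
combine 100, 137 → 237
combine 155, 237 → 392
The encoded length is the sum of every internal node's weight: 47 + 77 + 100 + 137 + 155 + 237 + 392 = 1145 bits.

1145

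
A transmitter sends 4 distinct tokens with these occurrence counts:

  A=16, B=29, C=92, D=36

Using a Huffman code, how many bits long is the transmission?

299

Merge the two smallest weights repeatedly:
combine A(16), B(29) → 45
combine D(36), 45 → 81
combine 81, C(92) → 173
Each symbol's bit-cost is frequency × depth; summing gives 299 bits (equivalently 45 + 81 + 173).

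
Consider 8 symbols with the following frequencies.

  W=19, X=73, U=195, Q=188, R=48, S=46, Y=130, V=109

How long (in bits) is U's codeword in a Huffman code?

Huffman merges, smallest pair first:
merge W(19) and S(46): 65
merge R(48) and 65: 113
merge X(73) and V(109): 182
merge 113 and Y(130): 243
merge 182 and Q(188): 370
merge U(195) and 243: 438
merge 370 and 438: 808
U sits 2 levels below the root, so its codeword is 2 bits.

2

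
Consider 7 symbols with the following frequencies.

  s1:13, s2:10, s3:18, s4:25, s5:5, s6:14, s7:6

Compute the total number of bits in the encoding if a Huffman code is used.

241

Build the Huffman tree bottom-up:
combine s5(5), s7(6) → 11
combine s2(10), 11 → 21
combine s1(13), s6(14) → 27
combine s3(18), 21 → 39
combine s4(25), 27 → 52
combine 39, 52 → 91
The encoded length is the sum of every internal node's weight: 11 + 21 + 27 + 39 + 52 + 91 = 241 bits.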